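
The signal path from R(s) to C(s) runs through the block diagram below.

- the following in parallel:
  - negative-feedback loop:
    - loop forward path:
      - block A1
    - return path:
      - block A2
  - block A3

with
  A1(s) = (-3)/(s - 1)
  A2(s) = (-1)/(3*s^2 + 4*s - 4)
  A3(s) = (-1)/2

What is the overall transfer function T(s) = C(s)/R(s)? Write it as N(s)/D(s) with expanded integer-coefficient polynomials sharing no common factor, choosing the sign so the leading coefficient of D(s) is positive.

Step 1. close the feedback loop around A1, A2 gives (-9*s^2 - 12*s + 12)/(3*s^3 + s^2 - 8*s + 7)
Step 2. parallel reduction of [A1/(1+A1*A2)], A3; the result is T(s) itself (integer coefficients, no common factor, positive leading denominator coefficient)

Answer: (-3*s^3 - 19*s^2 - 16*s + 17)/(6*s^3 + 2*s^2 - 16*s + 14)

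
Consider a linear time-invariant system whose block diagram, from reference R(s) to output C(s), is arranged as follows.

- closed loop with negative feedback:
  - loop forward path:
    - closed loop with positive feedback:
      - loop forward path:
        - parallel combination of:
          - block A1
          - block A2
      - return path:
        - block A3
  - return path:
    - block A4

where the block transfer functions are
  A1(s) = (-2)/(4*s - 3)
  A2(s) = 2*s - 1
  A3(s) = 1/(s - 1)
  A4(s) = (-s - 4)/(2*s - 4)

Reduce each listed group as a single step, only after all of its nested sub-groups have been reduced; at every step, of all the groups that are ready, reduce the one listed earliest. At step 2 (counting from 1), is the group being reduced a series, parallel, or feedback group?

1. combine A1, A2 in parallel
2. feedback reduction of (A1+A2), A3
3. reduce the feedback loop with forward [(A1+A2)/(1-(A1+A2)*A3)] and return A4
So the answer for step 2 is feedback.

Therefore the answer is feedback.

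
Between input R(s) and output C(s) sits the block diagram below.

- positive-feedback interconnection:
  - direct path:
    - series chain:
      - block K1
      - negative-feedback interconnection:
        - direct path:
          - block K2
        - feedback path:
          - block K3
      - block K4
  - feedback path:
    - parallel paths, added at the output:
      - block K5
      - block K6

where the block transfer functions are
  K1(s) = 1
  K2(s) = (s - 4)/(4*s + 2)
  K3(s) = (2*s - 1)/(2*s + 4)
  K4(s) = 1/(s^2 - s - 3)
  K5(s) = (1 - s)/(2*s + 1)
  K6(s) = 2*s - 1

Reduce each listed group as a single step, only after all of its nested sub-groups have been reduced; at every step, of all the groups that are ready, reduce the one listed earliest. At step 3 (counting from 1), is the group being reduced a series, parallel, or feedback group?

The answer is parallel.

Reasoning:
1. feedback reduction of K2, K3
2. multiply K1, [K2/(1+K2*K3)], K4 (series)
3. combine K5, K6 in parallel
4. apply the feedback formula to (K1*[K2/(1+K2*K3)]*K4), (K5+K6)
At step 3 the group reduced is parallel.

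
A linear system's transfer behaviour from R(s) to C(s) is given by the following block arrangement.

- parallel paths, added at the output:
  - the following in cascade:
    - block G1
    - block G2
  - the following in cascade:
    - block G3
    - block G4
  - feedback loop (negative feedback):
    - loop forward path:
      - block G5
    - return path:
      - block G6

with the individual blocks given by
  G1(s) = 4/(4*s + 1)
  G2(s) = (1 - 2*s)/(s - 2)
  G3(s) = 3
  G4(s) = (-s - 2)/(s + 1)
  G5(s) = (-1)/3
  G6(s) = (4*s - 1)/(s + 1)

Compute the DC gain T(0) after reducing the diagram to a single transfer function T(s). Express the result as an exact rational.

(1) cascade G1, G2 -> (4 - 8*s)/(4*s^2 - 7*s - 2)
(2) combine G3, G4 in series -> (-3*s - 6)/(s + 1)
(3) reduce the feedback loop with forward G5 and return G6 -> (s + 1)/(s - 4)
(4) parallel reduction of (G1*G2), (G3*G4), [G5/(1+G5*G6)] -> (-8*s^4 + 38*s^3 + 76*s^2 - 171*s - 66)/(4*s^4 - 19*s^3 + 3*s^2 + 34*s + 8)
The step-4 result is T(s). Setting s = 0: T(0) = -66/8 = -33/4.

Answer: -33/4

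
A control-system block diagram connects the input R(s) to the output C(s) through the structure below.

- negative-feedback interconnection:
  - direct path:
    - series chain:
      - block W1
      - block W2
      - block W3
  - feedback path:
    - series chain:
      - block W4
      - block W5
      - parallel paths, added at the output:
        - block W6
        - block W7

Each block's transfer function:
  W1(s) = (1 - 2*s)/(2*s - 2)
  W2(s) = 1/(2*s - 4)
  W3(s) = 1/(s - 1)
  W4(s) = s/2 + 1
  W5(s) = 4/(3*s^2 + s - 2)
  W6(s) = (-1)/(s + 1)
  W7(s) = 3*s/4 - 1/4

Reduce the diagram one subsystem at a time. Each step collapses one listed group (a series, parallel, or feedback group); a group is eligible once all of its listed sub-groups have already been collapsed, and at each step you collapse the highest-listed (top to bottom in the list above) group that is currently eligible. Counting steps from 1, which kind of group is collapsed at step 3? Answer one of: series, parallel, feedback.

Reducing step by step:

Step 1. series reduction of W1, W2, W3
Step 2. combine W6, W7 in parallel
Step 3. combine W4, W5, (W6+W7) in series
Step 4. collapse the loop ((W1*W2*W3) forward, (W4*W5*(W6+W7)) return)
The group at step 3 is a series group.

Answer: series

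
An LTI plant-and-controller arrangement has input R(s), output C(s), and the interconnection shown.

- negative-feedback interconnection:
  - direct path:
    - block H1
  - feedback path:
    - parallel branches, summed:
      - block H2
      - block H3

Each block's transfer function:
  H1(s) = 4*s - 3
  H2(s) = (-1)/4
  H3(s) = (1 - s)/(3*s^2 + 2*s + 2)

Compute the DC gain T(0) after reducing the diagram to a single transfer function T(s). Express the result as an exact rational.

The answer is -12.

Reasoning:
1. add H2, H3 (parallel) gives (-3*s^2 - 6*s + 2)/(12*s^2 + 8*s + 8)
2. collapse the loop (H1 forward, (H2+H3) return) gives (-48*s^3 + 4*s^2 - 8*s + 24)/(12*s^3 + 3*s^2 - 34*s - 2)
Evaluating the step-2 result (the overall T(s)) at s = 0 gives T(0) = 24/(-2) = -12.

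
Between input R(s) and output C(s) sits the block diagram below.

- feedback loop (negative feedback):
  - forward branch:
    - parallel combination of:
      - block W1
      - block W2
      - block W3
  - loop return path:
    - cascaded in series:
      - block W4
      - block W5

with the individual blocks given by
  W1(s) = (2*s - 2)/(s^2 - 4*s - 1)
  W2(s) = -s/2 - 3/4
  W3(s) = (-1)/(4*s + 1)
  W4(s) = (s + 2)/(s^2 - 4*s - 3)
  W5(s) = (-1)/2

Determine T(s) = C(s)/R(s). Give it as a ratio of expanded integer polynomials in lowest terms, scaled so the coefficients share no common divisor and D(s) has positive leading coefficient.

First reduce the diagram to T(s).

1. combine W1, W2, W3 in parallel -> (-8*s^4 + 18*s^3 + 89*s^2 + 18*s - 1)/(16*s^3 - 60*s^2 - 32*s - 4)
2. cascade W4, W5 -> (-s - 2)/(2*s^2 - 8*s - 6)
3. collapse the loop ((W1+W2+W3) forward, (W4*W5) return), giving the overall T(s)

Answer: (-16*s^6 + 100*s^5 + 82*s^4 - 784*s^3 - 680*s^2 - 100*s + 6)/(40*s^5 - 250*s^4 + 195*s^3 + 412*s^2 + 189*s + 26)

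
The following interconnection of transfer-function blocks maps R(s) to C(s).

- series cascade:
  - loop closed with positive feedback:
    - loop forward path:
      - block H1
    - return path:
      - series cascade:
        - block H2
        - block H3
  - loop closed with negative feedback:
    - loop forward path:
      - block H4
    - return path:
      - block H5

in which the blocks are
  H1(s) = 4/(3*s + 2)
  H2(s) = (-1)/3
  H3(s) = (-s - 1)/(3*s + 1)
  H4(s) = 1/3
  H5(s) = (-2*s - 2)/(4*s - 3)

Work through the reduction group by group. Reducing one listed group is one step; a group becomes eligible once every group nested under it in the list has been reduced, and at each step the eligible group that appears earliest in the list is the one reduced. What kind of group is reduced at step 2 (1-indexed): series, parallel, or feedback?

1. combine H2, H3 in series
2. apply the feedback formula to H1, (H2*H3)
3. apply the feedback formula to H4, H5
4. reduce the series chain [H1/(1-H1*(H2*H3))], [H4/(1+H4*H5)]
Step 2: feedback.

Hence the answer: feedback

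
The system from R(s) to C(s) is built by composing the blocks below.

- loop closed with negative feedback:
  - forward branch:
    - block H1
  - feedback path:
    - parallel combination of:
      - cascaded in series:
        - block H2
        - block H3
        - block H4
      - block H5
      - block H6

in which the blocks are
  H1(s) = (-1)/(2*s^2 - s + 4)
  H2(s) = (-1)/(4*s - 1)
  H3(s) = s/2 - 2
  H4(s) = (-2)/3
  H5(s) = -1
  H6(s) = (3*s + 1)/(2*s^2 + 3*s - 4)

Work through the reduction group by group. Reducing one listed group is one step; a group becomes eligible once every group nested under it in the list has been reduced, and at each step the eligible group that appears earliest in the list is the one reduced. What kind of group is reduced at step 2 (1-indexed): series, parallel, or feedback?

[1] multiply H2, H3, H4 (series)
[2] sum the parallel branches (H2*H3*H4), H5, H6
[3] reduce the feedback loop with forward H1 and return ((H2*H3*H4)+H5+H6)
The group at step 2 is a parallel group.

Final answer: parallel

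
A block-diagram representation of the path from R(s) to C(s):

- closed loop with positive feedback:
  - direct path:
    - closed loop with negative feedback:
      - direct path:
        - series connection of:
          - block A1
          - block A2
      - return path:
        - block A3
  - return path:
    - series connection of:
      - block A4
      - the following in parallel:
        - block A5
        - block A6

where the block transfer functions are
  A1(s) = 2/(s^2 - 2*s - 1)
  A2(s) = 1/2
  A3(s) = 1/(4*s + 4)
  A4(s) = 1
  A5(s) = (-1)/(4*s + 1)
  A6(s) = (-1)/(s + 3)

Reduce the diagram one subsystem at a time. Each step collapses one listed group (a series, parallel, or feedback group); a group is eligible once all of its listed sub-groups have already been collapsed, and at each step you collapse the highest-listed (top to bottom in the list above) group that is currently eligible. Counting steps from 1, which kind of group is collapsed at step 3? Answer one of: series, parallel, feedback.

Step 1. reduce the series chain A1, A2
Step 2. reduce the feedback loop with forward (A1*A2) and return A3
Step 3. add A5, A6 (parallel)
Step 4. multiply A4, (A5+A6) (series)
Step 5. reduce the feedback loop with forward [(A1*A2)/(1+(A1*A2)*A3)] and return (A4*(A5+A6))
Step 3 collapses a parallel group.

Therefore the answer is parallel.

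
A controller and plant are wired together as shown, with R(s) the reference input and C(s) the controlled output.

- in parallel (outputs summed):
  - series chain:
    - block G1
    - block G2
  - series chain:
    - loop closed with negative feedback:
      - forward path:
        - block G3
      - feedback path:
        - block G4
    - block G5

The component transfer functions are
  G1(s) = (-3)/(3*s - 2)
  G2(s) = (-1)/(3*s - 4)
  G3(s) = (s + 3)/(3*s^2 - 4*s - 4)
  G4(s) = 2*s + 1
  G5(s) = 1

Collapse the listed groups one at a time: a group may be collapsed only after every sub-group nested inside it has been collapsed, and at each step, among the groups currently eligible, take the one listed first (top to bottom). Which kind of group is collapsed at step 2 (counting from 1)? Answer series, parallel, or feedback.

1. cascade G1, G2
2. reduce the feedback loop with forward G3 and return G4
3. multiply [G3/(1+G3*G4)], G5 (series)
4. add (G1*G2), ([G3/(1+G3*G4)]*G5) (parallel)
So the answer for step 2 is feedback.

Hence the answer: feedback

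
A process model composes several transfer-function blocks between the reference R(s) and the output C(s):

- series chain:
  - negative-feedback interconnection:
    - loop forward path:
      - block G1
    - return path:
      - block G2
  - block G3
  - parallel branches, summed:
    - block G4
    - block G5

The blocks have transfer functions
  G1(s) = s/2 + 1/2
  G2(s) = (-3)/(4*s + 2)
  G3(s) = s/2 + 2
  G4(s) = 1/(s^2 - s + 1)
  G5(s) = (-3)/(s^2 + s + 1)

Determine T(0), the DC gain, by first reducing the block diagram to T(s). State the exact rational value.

1. close the feedback loop around G1, G2, giving (4*s^2 + 6*s + 2)/(5*s + 1)
2. reduce the parallel group G4, G5, giving (-2*s^2 + 4*s - 2)/(s^4 + s^2 + 1)
3. combine [G1/(1+G1*G2)], G3, (G4+G5) in series, giving (-4*s^5 - 14*s^4 + 14*s^3 + 22*s^2 - 10*s - 8)/(5*s^5 + s^4 + 5*s^3 + s^2 + 5*s + 1)
The step-3 result is T(s). Setting s = 0: T(0) = -8/1 = -8.

Therefore the answer is -8.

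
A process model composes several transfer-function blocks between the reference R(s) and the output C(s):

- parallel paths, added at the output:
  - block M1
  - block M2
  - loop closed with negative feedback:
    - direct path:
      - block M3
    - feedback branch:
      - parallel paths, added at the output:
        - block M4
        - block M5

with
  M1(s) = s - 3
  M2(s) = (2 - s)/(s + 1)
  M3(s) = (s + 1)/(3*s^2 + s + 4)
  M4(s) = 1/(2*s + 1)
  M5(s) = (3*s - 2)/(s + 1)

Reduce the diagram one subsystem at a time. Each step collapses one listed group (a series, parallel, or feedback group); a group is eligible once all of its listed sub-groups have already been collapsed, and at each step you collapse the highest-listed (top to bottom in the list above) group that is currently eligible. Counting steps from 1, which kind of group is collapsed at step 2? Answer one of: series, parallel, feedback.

The answer is feedback.

Reasoning:
(1) reduce the parallel group M4, M5
(2) reduce the feedback loop with forward M3 and return (M4+M5)
(3) parallel reduction of M1, M2, [M3/(1+M3*(M4+M5))]
Step 2: feedback.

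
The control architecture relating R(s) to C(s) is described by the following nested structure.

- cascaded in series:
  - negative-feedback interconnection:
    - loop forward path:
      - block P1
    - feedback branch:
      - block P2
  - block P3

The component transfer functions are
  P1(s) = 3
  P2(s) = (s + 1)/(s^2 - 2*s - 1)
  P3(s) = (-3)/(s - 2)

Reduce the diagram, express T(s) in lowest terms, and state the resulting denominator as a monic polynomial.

Answer: s^3 - s^2 - 4

Working:
[1] close the feedback loop around P1, P2 gives (3*s^2 - 6*s - 3)/(s^2 + s + 2)
[2] reduce the series chain [P1/(1+P1*P2)], P3 gives (-9*s^2 + 18*s + 9)/(s^3 - s^2 - 4)
The result of step 2 is T(s) in lowest terms. Its denominator already has leading coefficient 1, so it is monic as it stands.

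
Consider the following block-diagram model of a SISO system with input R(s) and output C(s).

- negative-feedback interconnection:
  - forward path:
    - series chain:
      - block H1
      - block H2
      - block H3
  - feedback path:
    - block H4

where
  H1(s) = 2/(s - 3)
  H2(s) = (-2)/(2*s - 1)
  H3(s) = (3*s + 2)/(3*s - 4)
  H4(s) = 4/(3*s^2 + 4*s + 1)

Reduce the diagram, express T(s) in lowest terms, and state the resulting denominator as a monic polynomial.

Answer: s^5 - 7*s^4/2 + s^3/18 + 83*s^2/18 - 59*s/18 - 22/9

Working:
Step 1: reduce the series chain H1, H2, H3, giving (-12*s - 8)/(6*s^3 - 29*s^2 + 37*s - 12)
Step 2: feedback reduction of (H1*H2*H3), H4, giving (-36*s^3 - 72*s^2 - 44*s - 8)/(18*s^5 - 63*s^4 + s^3 + 83*s^2 - 59*s - 44)
T(s) is the step-2 result (common factors already cancelled). Leading coefficient of the denominator: 18. Divide through by 18 for the monic polynomial.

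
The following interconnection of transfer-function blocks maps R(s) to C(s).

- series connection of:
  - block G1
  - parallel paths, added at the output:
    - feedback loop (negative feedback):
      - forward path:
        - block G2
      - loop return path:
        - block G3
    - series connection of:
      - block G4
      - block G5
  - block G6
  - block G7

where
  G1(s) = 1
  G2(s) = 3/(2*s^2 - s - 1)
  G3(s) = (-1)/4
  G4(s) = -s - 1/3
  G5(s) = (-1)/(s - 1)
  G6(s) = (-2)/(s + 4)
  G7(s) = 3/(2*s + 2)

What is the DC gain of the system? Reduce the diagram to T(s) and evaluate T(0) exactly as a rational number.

Answer: 43/28

Working:
Step 1: collapse the loop (G2 forward, G3 return) = 12/(8*s^2 - 4*s - 7)
Step 2: multiply G4, G5 (series) = (3*s + 1)/(3*s - 3)
Step 3: sum the parallel branches [G2/(1+G2*G3)], (G4*G5) = (24*s^3 - 4*s^2 + 11*s - 43)/(24*s^3 - 36*s^2 - 9*s + 21)
Step 4: series reduction of G1, ([G2/(1+G2*G3)]+(G4*G5)), G6, G7 = (-24*s^3 + 4*s^2 - 11*s + 43)/(8*s^5 + 28*s^4 - 31*s^3 - 56*s^2 + 23*s + 28)
Evaluating the step-4 result (the overall T(s)) at s = 0 gives T(0) = 43/28.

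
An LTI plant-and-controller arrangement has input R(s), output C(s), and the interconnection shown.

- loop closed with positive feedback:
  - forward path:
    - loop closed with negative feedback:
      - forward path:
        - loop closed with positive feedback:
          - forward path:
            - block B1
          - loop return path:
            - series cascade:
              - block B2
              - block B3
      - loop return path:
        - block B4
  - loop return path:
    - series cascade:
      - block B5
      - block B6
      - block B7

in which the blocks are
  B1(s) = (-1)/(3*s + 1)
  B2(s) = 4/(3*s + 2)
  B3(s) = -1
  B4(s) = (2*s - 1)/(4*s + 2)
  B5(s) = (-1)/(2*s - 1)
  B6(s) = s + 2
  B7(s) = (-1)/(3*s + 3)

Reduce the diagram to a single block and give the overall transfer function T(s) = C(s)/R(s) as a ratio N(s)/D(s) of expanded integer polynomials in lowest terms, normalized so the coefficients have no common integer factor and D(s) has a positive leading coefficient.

1. reduce the series chain B2, B3: (-4)/(3*s + 2)
2. reduce the feedback loop with forward B1 and return (B2*B3): (-3*s - 2)/(9*s^2 + 9*s - 2)
3. collapse the loop ([B1/(1-B1*(B2*B3))] forward, B4 return): (-12*s^2 - 14*s - 4)/(36*s^3 + 48*s^2 + 9*s - 2)
4. series reduction of B5, B6, B7: (s + 2)/(6*s^2 + 3*s - 3)
5. apply the feedback formula to [[B1/(1-B1*(B2*B3))]/(1+[B1/(1-B1*(B2*B3))]*B4)], (B5*B6*B7) - this is the overall T(s), already in the required normalized form

Final answer: (-72*s^4 - 120*s^3 - 30*s^2 + 30*s + 12)/(216*s^5 + 396*s^4 + 102*s^3 - 91*s^2 - s + 14)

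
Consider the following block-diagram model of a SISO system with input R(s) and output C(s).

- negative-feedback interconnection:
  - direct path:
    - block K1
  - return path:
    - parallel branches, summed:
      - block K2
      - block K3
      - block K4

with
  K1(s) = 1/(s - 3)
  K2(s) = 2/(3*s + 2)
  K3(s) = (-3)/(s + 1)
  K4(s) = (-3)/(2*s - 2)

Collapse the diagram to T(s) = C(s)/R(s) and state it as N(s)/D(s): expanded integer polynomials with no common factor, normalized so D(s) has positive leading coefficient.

1. parallel reduction of K2, K3, K4: (-23*s^2 - 9*s + 2)/(6*s^3 + 4*s^2 - 6*s - 4)
2. apply the feedback formula to K1, (K2+K3+K4); the result is T(s) itself (integer coefficients, no common factor, positive leading denominator coefficient)

Hence the answer: (6*s^3 + 4*s^2 - 6*s - 4)/(6*s^4 - 14*s^3 - 41*s^2 + 5*s + 14)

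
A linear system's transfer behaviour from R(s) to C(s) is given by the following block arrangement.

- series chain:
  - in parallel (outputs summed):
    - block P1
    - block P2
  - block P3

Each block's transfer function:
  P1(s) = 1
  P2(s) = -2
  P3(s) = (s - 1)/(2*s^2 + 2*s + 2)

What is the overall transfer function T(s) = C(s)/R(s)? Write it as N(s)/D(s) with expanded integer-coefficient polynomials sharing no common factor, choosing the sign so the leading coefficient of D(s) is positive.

1. sum the parallel branches P1, P2: -1
2. multiply (P1+P2), P3 (series), giving the overall T(s)

Answer: (1 - s)/(2*s^2 + 2*s + 2)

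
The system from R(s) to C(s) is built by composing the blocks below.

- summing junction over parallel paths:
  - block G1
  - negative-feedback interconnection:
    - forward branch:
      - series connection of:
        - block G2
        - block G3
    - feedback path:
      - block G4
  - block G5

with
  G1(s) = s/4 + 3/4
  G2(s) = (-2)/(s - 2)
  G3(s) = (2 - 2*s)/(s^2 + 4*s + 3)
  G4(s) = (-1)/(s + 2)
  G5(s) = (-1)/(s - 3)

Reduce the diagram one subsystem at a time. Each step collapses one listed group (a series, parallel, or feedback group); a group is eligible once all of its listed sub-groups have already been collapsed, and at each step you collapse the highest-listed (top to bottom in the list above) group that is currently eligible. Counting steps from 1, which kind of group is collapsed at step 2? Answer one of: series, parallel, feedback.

Reducing step by step:

Step 1. reduce the series chain G2, G3
Step 2. close the feedback loop around (G2*G3), G4
Step 3. sum the parallel branches G1, [(G2*G3)/(1+(G2*G3)*G4)], G5
Step 2 collapses a feedback group.

Answer: feedback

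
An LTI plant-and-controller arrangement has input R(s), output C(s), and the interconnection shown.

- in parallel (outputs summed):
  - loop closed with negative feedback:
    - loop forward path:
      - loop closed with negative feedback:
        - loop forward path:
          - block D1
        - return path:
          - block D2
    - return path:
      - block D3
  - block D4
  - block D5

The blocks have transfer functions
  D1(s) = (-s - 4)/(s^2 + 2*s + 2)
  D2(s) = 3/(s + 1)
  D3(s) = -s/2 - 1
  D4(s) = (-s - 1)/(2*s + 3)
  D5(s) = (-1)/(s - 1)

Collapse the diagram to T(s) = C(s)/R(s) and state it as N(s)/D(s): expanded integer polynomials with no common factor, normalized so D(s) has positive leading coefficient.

Step 1. feedback reduction of D1, D2, giving (-s^2 - 5*s - 4)/(s^3 + 3*s^2 + s - 10)
Step 2. close the feedback loop around [D1/(1+D1*D2)], D3, giving (-2*s^2 - 10*s - 8)/(3*s^3 + 13*s^2 + 16*s - 12)
Step 3. combine [[D1/(1+D1*D2)]/(1+[D1/(1+D1*D2)]*D3)], D4, D5 in parallel; the result is T(s) itself (integer coefficients, no common factor, positive leading denominator coefficient)

Final answer: (-3*s^5 - 23*s^4 - 70*s^3 - 66*s^2 + 14*s + 48)/(6*s^5 + 29*s^4 + 36*s^3 - 47*s^2 - 60*s + 36)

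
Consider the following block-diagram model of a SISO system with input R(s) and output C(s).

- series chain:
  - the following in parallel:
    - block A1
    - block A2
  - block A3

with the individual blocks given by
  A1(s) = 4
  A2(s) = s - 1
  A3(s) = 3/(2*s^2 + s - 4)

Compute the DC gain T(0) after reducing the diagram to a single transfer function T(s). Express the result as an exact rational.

The answer is -9/4.

Reasoning:
1. sum the parallel branches A1, A2 -> s + 3
2. reduce the series chain (A1+A2), A3 -> (3*s + 9)/(2*s^2 + s - 4)
Evaluating the step-2 result (the overall T(s)) at s = 0 gives T(0) = 9/(-4) = -9/4.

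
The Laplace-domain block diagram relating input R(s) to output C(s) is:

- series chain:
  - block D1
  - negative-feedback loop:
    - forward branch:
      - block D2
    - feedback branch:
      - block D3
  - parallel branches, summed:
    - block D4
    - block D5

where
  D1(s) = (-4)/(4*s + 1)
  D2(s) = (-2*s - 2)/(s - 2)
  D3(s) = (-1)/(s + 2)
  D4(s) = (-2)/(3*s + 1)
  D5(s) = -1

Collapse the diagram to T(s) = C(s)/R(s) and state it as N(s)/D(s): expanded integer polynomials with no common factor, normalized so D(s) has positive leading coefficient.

Reducing step by step:

Step 1. close the feedback loop around D2, D3; result (-2*s^2 - 6*s - 4)/(s^2 + 2*s - 2)
Step 2. combine D4, D5 in parallel; result (-3*s - 3)/(3*s + 1)
Step 3. reduce the series chain D1, [D2/(1+D2*D3)], (D4+D5); the result is T(s) itself (integer coefficients, no common factor, positive leading denominator coefficient)

Answer: (-24*s^3 - 96*s^2 - 120*s - 48)/(12*s^4 + 31*s^3 - 9*s^2 - 12*s - 2)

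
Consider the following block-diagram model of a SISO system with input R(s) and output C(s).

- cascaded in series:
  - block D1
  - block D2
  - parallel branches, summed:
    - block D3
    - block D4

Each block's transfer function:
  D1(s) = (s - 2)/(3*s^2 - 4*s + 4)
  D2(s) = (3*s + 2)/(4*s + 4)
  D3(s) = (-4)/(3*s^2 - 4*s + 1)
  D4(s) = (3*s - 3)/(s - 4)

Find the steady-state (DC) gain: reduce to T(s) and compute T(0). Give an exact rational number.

[1] parallel reduction of D3, D4 -> (9*s^3 - 21*s^2 + 11*s + 13)/(3*s^3 - 16*s^2 + 17*s - 4)
[2] multiply D1, D2, (D3+D4) (series) -> (27*s^5 - 99*s^4 + 81*s^3 + 79*s^2 - 96*s - 52)/(36*s^6 - 204*s^5 + 268*s^4 - 68*s^3 - 240*s^2 + 272*s - 64)
Evaluating the step-2 result (the overall T(s)) at s = 0 gives T(0) = -52/(-64) = 13/16.

Therefore the answer is 13/16.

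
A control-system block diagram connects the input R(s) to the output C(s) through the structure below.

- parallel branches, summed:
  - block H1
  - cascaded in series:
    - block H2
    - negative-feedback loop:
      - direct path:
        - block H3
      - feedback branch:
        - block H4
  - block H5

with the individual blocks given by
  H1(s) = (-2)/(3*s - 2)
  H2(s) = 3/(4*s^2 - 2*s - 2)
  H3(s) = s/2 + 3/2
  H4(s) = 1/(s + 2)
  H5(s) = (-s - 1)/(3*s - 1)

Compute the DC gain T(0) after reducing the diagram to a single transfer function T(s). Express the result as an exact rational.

Step 1. apply the feedback formula to H3, H4 = (s^2 + 5*s + 6)/(3*s + 7)
Step 2. reduce the series chain H2, [H3/(1+H3*H4)] = (3*s^2 + 15*s + 18)/(12*s^3 + 22*s^2 - 20*s - 14)
Step 3. combine H1, (H2*[H3/(1+H3*H4)]), H5 in parallel = (-36*s^5 - 123*s^4 + 62*s^3 + 303*s^2 - 114*s - 20)/(108*s^5 + 90*s^4 - 354*s^3 + 98*s^2 + 86*s - 28)
The step-3 result is T(s). Setting s = 0: T(0) = -20/(-28) = 5/7.

Answer: 5/7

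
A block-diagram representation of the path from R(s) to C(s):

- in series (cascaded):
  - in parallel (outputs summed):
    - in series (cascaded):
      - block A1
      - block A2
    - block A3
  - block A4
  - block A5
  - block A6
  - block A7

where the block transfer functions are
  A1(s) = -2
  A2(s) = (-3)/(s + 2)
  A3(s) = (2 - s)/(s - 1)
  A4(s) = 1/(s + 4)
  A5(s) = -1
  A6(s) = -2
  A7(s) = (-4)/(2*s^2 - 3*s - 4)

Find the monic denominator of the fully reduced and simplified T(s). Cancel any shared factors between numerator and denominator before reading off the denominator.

(1) combine A1, A2 in series -> 6/(s + 2)
(2) reduce the parallel group (A1*A2), A3 -> (-s^2 + 6*s - 2)/(s^2 + s - 2)
(3) multiply ((A1*A2)+A3), A4, A5, A6, A7 (series) -> (8*s^2 - 48*s + 16)/(2*s^5 + 7*s^4 - 15*s^3 - 42*s^2 + 16*s + 32)
T(s) is the step-3 result (common factors already cancelled). Leading coefficient of the denominator: 2. Divide through by 2 for the monic polynomial.

Hence the answer: s^5 + 7*s^4/2 - 15*s^3/2 - 21*s^2 + 8*s + 16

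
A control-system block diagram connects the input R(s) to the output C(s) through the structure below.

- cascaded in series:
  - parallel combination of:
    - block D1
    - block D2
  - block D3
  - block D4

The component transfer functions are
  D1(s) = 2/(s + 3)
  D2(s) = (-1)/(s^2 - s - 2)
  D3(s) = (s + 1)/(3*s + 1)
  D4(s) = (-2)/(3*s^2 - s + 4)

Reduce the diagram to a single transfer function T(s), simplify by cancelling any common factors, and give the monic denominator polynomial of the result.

Answer: s^5 + s^4 - 43*s^3/9 + 5*s^2/3 - 62*s/9 - 8/3

Working:
(1) reduce the parallel group D1, D2 -> (2*s^2 - 3*s - 7)/(s^3 + 2*s^2 - 5*s - 6)
(2) cascade (D1+D2), D3, D4 -> (-4*s^2 + 6*s + 14)/(9*s^5 + 9*s^4 - 43*s^3 + 15*s^2 - 62*s - 24)
No further cancellation is possible in the step-2 result, so that is T(s). Its denominator becomes monic after dividing by the leading coefficient 9.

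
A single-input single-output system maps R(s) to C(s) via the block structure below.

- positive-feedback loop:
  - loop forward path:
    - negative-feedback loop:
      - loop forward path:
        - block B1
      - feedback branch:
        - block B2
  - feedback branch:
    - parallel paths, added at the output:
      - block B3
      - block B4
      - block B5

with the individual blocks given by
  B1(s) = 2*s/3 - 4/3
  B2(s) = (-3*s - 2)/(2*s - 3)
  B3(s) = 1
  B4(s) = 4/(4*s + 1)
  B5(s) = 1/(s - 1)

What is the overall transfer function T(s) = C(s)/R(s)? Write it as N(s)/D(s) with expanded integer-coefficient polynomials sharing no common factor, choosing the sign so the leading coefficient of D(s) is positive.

Reducing step by step:

Step 1: apply the feedback formula to B1, B2 = (-4*s^2 + 14*s - 12)/(6*s^2 - 14*s + 1)
Step 2: add B3, B4, B5 (parallel) = (4*s^2 + 5*s - 4)/(4*s^2 - 3*s - 1)
Step 3: apply the feedback formula to [B1/(1+B1*B2)], (B3+B4+B5), which is the overall transfer function T(s) = C(s)/R(s) in lowest terms

Answer: (-16*s^4 + 68*s^3 - 86*s^2 + 22*s + 12)/(40*s^4 - 110*s^3 + 2*s^2 + 127*s - 49)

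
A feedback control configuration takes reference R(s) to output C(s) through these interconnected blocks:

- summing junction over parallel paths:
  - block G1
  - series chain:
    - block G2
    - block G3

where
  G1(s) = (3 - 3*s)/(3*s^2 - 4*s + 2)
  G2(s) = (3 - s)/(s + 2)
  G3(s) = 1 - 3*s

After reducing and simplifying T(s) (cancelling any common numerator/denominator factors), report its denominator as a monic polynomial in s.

Step 1. combine G2, G3 in series = (3*s^2 - 10*s + 3)/(s + 2)
Step 2. add G1, (G2*G3) (parallel) = (9*s^4 - 42*s^3 + 52*s^2 - 35*s + 12)/(3*s^3 + 2*s^2 - 6*s + 4)
The result of step 2 is T(s) in lowest terms. Its denominator has leading coefficient 3; dividing the denominator through by 3 makes it monic.

Final answer: s^3 + 2*s^2/3 - 2*s + 4/3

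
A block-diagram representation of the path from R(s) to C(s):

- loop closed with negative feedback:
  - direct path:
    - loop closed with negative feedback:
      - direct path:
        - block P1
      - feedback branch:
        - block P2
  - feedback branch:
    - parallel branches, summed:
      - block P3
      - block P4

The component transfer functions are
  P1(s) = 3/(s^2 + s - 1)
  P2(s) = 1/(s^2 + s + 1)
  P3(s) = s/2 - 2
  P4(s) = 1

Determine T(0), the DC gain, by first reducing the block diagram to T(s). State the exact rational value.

The answer is -3.

Reasoning:
Step 1: feedback reduction of P1, P2; result (3*s^2 + 3*s + 3)/(s^4 + 2*s^3 + s^2 + 2)
Step 2: add P3, P4 (parallel); result s/2 - 1
Step 3: reduce the feedback loop with forward [P1/(1+P1*P2)] and return (P3+P4); result (6*s^2 + 6*s + 6)/(2*s^4 + 7*s^3 - s^2 - 3*s - 2)
Evaluating the step-3 result (the overall T(s)) at s = 0 gives T(0) = 6/(-2) = -3.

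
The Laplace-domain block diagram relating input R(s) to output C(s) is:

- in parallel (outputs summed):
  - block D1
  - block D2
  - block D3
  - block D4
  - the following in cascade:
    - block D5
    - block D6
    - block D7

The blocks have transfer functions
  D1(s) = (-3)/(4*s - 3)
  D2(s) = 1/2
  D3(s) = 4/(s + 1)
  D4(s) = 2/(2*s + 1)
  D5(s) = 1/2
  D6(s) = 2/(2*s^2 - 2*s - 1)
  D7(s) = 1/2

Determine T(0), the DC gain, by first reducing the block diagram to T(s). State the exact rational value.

Answer: 7

Working:
Step 1. multiply D5, D6, D7 (series) -> 1/(4*s^2 - 4*s - 2)
Step 2. sum the parallel branches D1, D2, D3, D4, (D5*D6*D7) -> (8*s^5 + 66*s^4 - 109*s^3 - 44*s^2 + 60*s + 21)/(16*s^5 - 4*s^4 - 30*s^3 - 2*s^2 + 11*s + 3)
That last expression is T(s); at s = 0 only the constant terms survive, so T(0) = 21/3 = 7.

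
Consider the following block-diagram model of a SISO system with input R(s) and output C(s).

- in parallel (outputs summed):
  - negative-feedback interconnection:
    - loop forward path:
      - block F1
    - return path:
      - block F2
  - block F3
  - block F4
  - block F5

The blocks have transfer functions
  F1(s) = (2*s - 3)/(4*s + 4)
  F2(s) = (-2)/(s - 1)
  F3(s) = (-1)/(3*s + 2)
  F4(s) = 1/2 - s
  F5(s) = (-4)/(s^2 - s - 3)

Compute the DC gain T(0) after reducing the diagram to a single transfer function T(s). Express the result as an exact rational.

Step 1 - feedback reduction of F1, F2 gives (2*s^2 - 5*s + 3)/(4*s^2 - 4*s + 2)
Step 2 - sum the parallel branches [F1/(1+F1*F2)], F3, F4, F5 gives (-12*s^6 + 28*s^5 + 5*s^4 - 83*s^3 + 69*s^2 + 8*s - 34)/(12*s^5 - 16*s^4 - 34*s^3 + 18*s^2 + 2*s - 12)
Step 2 gives the overall T(s). Then T(0) = -34/(-12) = 17/6.

Answer: 17/6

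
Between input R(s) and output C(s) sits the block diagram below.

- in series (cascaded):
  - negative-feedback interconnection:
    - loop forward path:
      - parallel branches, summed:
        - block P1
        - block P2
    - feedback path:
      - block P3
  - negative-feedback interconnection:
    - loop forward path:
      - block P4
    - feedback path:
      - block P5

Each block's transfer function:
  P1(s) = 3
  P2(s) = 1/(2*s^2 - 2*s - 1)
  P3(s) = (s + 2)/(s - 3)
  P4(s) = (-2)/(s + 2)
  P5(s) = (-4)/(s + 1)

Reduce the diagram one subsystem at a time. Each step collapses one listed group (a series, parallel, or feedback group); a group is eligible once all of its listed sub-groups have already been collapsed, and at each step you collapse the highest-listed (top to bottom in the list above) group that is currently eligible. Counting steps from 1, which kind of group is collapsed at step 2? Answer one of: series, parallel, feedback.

Reducing step by step:

Step 1: sum the parallel branches P1, P2
Step 2: collapse the loop ((P1+P2) forward, P3 return)
Step 3: feedback reduction of P4, P5
Step 4: multiply [(P1+P2)/(1+(P1+P2)*P3)], [P4/(1+P4*P5)] (series)
At step 2 the group reduced is feedback.

Answer: feedback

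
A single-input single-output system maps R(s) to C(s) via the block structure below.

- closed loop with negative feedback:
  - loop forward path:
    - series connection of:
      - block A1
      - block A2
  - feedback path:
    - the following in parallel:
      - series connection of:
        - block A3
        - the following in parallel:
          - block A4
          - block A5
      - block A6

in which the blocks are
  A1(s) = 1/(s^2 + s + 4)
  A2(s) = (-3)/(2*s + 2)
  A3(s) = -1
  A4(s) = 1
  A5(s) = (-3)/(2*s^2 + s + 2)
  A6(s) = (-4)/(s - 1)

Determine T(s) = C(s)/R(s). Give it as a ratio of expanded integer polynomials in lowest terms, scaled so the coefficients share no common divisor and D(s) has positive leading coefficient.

(1) combine A1, A2 in series = (-3)/(2*s^3 + 4*s^2 + 10*s + 8)
(2) add A4, A5 (parallel) = (2*s^2 + s - 1)/(2*s^2 + s + 2)
(3) series reduction of A3, (A4+A5) = (-2*s^2 - s + 1)/(2*s^2 + s + 2)
(4) combine (A3*(A4+A5)), A6 in parallel = (-2*s^3 - 7*s^2 - 2*s - 9)/(2*s^3 - s^2 + s - 2)
(5) reduce the feedback loop with forward (A1*A2) and return ((A3*(A4+A5))+A6), giving the overall T(s)

Final answer: (-6*s^3 + 3*s^2 - 3*s + 6)/(4*s^6 + 6*s^5 + 18*s^4 + 12*s^3 + 15*s^2 - 6*s + 11)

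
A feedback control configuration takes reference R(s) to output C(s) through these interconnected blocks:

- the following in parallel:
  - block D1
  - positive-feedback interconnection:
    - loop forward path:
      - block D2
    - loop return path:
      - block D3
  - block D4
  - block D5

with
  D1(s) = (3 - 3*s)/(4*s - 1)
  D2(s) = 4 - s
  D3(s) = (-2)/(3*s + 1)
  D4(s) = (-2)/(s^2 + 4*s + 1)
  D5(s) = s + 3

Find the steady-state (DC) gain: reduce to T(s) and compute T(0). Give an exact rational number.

Answer: -14/9

Working:
Step 1: close the feedback loop around D2, D3 = (-3*s^2 + 11*s + 4)/(s + 9)
Step 2: sum the parallel branches D1, [D2/(1-D2*D3)], D4, D5 = (-8*s^5 + 59*s^4 + 433*s^3 + 387*s^2 - 9*s + 14)/(4*s^4 + 51*s^3 + 135*s^2 - s - 9)
That last expression is T(s); at s = 0 only the constant terms survive, so T(0) = 14/(-9) = -14/9.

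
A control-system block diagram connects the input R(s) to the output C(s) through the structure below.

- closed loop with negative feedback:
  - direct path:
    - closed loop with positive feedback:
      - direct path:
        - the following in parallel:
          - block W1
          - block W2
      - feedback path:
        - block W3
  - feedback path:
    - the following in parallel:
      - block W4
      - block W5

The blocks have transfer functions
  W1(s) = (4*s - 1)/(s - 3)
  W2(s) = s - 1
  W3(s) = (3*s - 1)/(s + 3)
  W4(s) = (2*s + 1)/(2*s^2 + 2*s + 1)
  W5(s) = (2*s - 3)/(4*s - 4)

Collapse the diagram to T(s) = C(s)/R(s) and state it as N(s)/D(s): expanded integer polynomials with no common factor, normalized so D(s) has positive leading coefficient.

Answer: (-8*s^6 - 24*s^5 - 12*s^4 - 32*s^3 + 20*s^2 + 32*s + 24)/(20*s^6 - 34*s^5 + 18*s^4 + 47*s^3 - 15*s^2 + 10*s + 14)

Working:
Step 1: sum the parallel branches W1, W2; result (s^2 + 2)/(s - 3)
Step 2: collapse the loop ((W1+W2) forward, W3 return); result (-s^3 - 3*s^2 - 2*s - 6)/(3*s^3 - 2*s^2 + 6*s + 7)
Step 3: combine W4, W5 in parallel; result (4*s^3 + 6*s^2 - 8*s - 7)/(8*s^3 - 4*s - 4)
Step 4: close the feedback loop around [(W1+W2)/(1-(W1+W2)*W3)], (W4+W5) - this is the overall T(s), already in the required normalized form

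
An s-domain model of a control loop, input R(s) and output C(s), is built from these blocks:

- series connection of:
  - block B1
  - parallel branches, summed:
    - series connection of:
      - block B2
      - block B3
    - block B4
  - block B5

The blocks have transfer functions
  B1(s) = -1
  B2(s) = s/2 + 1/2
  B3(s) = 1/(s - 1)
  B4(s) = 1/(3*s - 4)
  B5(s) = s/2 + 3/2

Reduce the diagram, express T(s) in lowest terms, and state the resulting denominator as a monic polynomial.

First reduce the diagram to T(s).

[1] multiply B2, B3 (series); result (s + 1)/(2*s - 2)
[2] reduce the parallel group (B2*B3), B4; result (3*s^2 + s - 6)/(6*s^2 - 14*s + 8)
[3] series reduction of B1, ((B2*B3)+B4), B5; result (-3*s^3 - 10*s^2 + 3*s + 18)/(12*s^2 - 28*s + 16)
Step 3 gives the fully reduced T(s), with no common factor left to cancel. The denominator's leading coefficient is 12, so divide each of its coefficients by 12 to get the monic form.

Answer: s^2 - 7*s/3 + 4/3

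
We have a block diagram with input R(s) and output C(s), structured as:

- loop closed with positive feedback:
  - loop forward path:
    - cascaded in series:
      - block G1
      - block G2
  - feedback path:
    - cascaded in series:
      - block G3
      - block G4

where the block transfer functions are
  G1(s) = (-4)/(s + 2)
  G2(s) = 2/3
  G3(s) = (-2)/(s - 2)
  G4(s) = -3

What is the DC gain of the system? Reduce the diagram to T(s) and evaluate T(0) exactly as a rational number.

[1] multiply G1, G2 (series) gives (-8)/(3*s + 6)
[2] reduce the series chain G3, G4 gives 6/(s - 2)
[3] feedback reduction of (G1*G2), (G3*G4) gives (16 - 8*s)/(3*s^2 + 36)
DC gain: substitute s = 0 into T(s) from step 3: T(0) = 16/36 = 4/9.

Therefore the answer is 4/9.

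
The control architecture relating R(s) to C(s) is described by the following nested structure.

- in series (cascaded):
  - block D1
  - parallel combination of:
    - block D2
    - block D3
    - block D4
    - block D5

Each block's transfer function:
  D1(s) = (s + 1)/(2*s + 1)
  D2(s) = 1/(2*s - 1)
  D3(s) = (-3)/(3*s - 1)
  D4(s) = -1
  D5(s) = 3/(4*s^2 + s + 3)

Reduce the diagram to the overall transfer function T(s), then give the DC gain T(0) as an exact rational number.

The answer is 2.

Reasoning:
Step 1: reduce the parallel group D2, D3, D4, D5 -> (-24*s^4 + 2*s^3 + 6*s^2 - 8*s + 6)/(24*s^4 - 14*s^3 + 17*s^2 - 14*s + 3)
Step 2: combine D1, (D2+D3+D4+D5) in series -> (-24*s^5 - 22*s^4 + 8*s^3 - 2*s^2 - 2*s + 6)/(48*s^5 - 4*s^4 + 20*s^3 - 11*s^2 - 8*s + 3)
That last expression is T(s); at s = 0 only the constant terms survive, so T(0) = 6/3 = 2.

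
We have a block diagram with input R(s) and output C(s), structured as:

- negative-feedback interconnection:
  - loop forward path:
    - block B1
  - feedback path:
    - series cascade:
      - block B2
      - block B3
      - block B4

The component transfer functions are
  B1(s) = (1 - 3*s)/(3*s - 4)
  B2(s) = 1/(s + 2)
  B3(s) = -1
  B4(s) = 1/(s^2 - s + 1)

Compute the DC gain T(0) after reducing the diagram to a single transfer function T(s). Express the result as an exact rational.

Step 1. cascade B2, B3, B4 -> (-1)/(s^3 + s^2 - s + 2)
Step 2. collapse the loop (B1 forward, (B2*B3*B4) return) -> (-3*s^4 - 2*s^3 + 4*s^2 - 7*s + 2)/(3*s^4 - s^3 - 7*s^2 + 13*s - 9)
The step-2 result is T(s). Setting s = 0: T(0) = 2/(-9) = -2/9.

Final answer: -2/9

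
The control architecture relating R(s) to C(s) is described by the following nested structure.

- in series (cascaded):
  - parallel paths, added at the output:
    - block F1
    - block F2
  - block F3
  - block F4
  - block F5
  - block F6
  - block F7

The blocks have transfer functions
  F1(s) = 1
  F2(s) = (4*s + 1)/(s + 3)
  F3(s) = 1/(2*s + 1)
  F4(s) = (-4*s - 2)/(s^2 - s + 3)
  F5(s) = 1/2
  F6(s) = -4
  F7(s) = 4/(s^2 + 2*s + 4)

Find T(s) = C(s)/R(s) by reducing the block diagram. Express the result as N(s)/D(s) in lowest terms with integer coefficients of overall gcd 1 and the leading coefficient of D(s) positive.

Step 1. combine F1, F2 in parallel -> (5*s + 4)/(s + 3)
Step 2. reduce the series chain (F1+F2), F3, F4, F5, F6, F7, giving the overall T(s)

Final answer: (80*s + 64)/(s^5 + 4*s^4 + 8*s^3 + 17*s^2 + 18*s + 36)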